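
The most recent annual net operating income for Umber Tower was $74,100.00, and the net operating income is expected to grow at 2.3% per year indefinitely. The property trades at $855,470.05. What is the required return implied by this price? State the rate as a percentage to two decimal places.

D₁ = $74,100.00 × 1.023 = $75,804.3000
P = D₁/(r − g) ⇒ r = D₁/P + g = $75,804.3000/$855,470.05 + 0.023 = 0.088611 + 0.023 = 0.111611

11.16%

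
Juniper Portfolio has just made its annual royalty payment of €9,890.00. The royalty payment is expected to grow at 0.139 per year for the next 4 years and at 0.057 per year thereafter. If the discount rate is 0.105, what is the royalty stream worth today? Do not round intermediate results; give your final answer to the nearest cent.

D_1 = 11264.71000
D_2 = 12830.50469
D_3 = 14613.94484
D_4 = 16645.28317
Terminal value at year 4: TV = D_4×(1+g_2)/(r−g_2) = 17594.06432/0.048 = 366543.00658
P_0 = D_1/(1+r)^1 + D_2/(1+r)^2 + D_3/(1+r)^3 + D_4/(1+r)^4 + TV/(1+r)^4
    = 10194.30769 + 10507.97870 + 10831.30112 + 11164.57192 + 245853.17756 = 288551.33700

€288551.34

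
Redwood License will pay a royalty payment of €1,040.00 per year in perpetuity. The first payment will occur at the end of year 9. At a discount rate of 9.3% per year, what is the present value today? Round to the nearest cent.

Value at end of year 8: C / r = €1,040.00 / 0.093 = €11,182.7957
Discount to today: PV = €11,182.7957 / (1 + 0.093)^8 = €11,182.7957 / 2.036861 = €5,490.21

€5490.21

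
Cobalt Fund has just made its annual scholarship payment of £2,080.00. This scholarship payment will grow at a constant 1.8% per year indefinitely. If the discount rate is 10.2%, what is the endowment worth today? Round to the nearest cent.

£25207.62

D₁ = D₀ × (1 + g) = £2,080.00 × 1.018 = £2,117.4400
Growing perpetuity: P = D₁ / (r − g) = £2,117.4400 / (0.102 − 0.018) = £25,207.62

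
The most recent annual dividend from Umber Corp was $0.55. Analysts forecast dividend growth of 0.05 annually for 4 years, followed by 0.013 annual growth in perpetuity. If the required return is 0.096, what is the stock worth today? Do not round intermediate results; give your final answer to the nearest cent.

$7.63

D_1 = 0.57750
D_2 = 0.60637
D_3 = 0.63669
D_4 = 0.66853
Terminal value at year 4: TV = D_4×(1+g_2)/(r−g_2) = 0.67722/0.083 = 8.15927
P_0 = D_1/(1+r)^1 + D_2/(1+r)^2 + D_3/(1+r)^3 + D_4/(1+r)^4 + TV/(1+r)^4
    = 0.52692 + 0.50480 + 0.48361 + 0.46332 + 5.65469 = 7.63334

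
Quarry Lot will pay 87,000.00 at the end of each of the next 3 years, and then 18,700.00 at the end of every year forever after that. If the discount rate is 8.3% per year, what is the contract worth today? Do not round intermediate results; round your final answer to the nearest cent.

400368.46

PV of 3-year annuity: 87,000.00 × [1 − (1+0.083)^−3] / 0.083 = 222999.28635
Perpetuity value at year 3: 18,700.00 / 0.083 = 225301.20482
PV of perpetuity: 225301.20482 / (1+0.083)^3 = 177369.17430
Total PV = 222999.28635 + 177369.17430 = 400368.46066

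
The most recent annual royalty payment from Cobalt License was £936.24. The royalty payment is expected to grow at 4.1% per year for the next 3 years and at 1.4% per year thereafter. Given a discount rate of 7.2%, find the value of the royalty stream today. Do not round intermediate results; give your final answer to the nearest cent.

£17638.12

D_1 = 974.62584
D_2 = 1014.58550
D_3 = 1056.18350
Terminal value at year 3: TV = D_3×(1+g_2)/(r−g_2) = 1070.97007/0.058 = 18465.00128
P_0 = D_1/(1+r)^1 + D_2/(1+r)^2 + D_3/(1+r)^3 + TV/(1+r)^3
    = 909.16590 + 882.87472 + 857.34383 + 14988.73516 = 17638.11960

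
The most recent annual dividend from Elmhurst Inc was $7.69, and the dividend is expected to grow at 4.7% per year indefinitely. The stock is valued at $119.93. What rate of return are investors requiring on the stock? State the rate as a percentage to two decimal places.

11.41%

D₁ = $7.69 × 1.047 = $8.0514
P = D₁/(r − g) ⇒ r = D₁/P + g = $8.0514/$119.93 + 0.047 = 0.067134 + 0.047 = 0.114134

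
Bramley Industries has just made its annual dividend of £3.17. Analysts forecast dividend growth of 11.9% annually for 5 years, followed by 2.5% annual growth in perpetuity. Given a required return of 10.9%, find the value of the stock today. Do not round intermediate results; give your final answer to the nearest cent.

D_1 = 3.54723
D_2 = 3.96935
D_3 = 4.44170
D_4 = 4.97027
D_5 = 5.56173
Terminal value at year 5: TV = D_5×(1+g_2)/(r−g_2) = 5.70077/0.084 = 67.86632
P_0 = D_1/(1+r)^1 + D_2/(1+r)^2 + D_3/(1+r)^3 + D_4/(1+r)^4 + D_5/(1+r)^5 + TV/(1+r)^5
    = 3.19858 + 3.22743 + 3.25653 + 3.28589 + 3.31552 + 40.45727 = 56.74122

£56.74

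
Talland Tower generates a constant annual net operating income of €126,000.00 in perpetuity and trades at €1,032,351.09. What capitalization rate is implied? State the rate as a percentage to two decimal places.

12.21%

P = C/r ⇒ r = C/P = €126,000.00/€1,032,351.09 = 0.122052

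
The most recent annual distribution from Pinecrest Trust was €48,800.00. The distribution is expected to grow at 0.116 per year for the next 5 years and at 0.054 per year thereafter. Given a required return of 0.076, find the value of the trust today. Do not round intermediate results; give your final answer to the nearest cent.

€3078661.54

D_1 = 54460.80000
D_2 = 60778.25280
D_3 = 67828.53012
D_4 = 75696.63962
D_5 = 84477.44982
Terminal value at year 5: TV = D_5×(1+g_2)/(r−g_2) = 89039.23211/0.022 = 4047237.82296
P_0 = D_1/(1+r)^1 + D_2/(1+r)^2 + D_3/(1+r)^3 + D_4/(1+r)^4 + D_5/(1+r)^5 + TV/(1+r)^5
    = 50614.12639 + 52495.69243 + 54447.20516 + 56471.26483 + 58570.56836 + 2806062.68404 = 3078661.54121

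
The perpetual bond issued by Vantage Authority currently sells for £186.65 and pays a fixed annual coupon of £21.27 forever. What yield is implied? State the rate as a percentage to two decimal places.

11.40%

P = C/r ⇒ r = C/P = £21.27/£186.65 = 0.113957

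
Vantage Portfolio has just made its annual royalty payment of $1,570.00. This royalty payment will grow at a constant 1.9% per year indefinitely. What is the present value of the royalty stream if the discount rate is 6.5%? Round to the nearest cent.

D₁ = D₀ × (1 + g) = $1,570.00 × 1.019 = $1,599.8300
Growing perpetuity: P = D₁ / (r − g) = $1,599.8300 / (0.065 − 0.019) = $34,778.91

$34778.91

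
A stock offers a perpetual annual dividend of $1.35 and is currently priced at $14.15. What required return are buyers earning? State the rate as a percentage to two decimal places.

P = C/r ⇒ r = C/P = $1.35/$14.15 = 0.095406

9.54%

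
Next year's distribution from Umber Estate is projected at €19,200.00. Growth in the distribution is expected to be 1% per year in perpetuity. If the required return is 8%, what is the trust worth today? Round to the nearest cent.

Growing perpetuity: P = D₁ / (r − g) = €19,200.0000 / (0.08 − 0.01) = €274,285.71

€274285.71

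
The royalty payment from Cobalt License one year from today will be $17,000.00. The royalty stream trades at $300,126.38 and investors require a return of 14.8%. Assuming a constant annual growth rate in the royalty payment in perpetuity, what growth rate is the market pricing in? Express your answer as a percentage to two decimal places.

P = D₁/(r−g) ⇒ g = r − D₁/P = 0.148 − $17,000.00/$300,126.38 = 0.091357

9.14%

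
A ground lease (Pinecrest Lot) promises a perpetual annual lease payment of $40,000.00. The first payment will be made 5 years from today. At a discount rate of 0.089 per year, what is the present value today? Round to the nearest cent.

Value at end of year 4: C / r = $40,000.00 / 0.089 = $449,438.2022
Discount to today: PV = $449,438.2022 / (1 + 0.089)^4 = $449,438.2022 / 1.406409 = $319,564.45

$319564.45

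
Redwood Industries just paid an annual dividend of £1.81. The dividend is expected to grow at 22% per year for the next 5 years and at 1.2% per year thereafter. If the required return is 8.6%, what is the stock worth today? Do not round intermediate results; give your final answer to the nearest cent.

D_1 = 2.20820
D_2 = 2.69400
D_3 = 3.28668
D_4 = 4.00976
D_5 = 4.89190
Terminal value at year 5: TV = D_5×(1+g_2)/(r−g_2) = 4.95060/0.074 = 66.90006
P_0 = D_1/(1+r)^1 + D_2/(1+r)^2 + D_3/(1+r)^3 + D_4/(1+r)^4 + D_5/(1+r)^5 + TV/(1+r)^5
    = 2.03333 + 2.28422 + 2.56607 + 2.88269 + 3.23839 + 44.28712 = 57.29182

£57.29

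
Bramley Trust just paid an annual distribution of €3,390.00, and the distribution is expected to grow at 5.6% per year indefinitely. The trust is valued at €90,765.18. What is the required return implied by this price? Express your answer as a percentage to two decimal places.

9.54%

D₁ = €3,390.00 × 1.056 = €3,579.8400
P = D₁/(r − g) ⇒ r = D₁/P + g = €3,579.8400/€90,765.18 + 0.056 = 0.039441 + 0.056 = 0.095441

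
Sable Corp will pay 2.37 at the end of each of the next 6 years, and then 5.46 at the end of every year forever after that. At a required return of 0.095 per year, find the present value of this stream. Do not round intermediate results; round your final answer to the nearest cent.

PV of 6-year annuity: 2.37 × [1 − (1+0.095)^−6] / 0.095 = 10.47499
Perpetuity value at year 6: 5.46 / 0.095 = 57.47368
PV of perpetuity: 57.47368 / (1+0.095)^6 = 33.34144
Total PV = 10.47499 + 33.34144 = 43.81642

43.82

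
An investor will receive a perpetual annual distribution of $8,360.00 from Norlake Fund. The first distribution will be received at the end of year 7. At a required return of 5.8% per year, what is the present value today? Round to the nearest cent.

$102769.51

Value at end of year 6: C / r = $8,360.00 / 0.058 = $144,137.9310
Discount to today: PV = $144,137.9310 / (1 + 0.058)^6 = $144,137.9310 / 1.402536 = $102,769.51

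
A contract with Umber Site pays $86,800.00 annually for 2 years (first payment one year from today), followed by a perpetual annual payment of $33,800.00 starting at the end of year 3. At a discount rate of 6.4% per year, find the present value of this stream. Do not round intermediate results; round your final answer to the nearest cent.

$624752.85

PV of 2-year annuity: $86,800.00 × [1 − (1+0.064)^−2] / 0.064 = 158250.89038
Perpetuity value at year 2: $33,800.00 / 0.064 = 528125.00000
PV of perpetuity: 528125.00000 / (1+0.064)^2 = 466501.95743
Total PV = 158250.89038 + 466501.95743 = 624752.84782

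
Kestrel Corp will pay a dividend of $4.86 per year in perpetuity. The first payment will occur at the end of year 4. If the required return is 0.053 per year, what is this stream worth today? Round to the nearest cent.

$78.54

Value at end of year 3: C / r = $4.86 / 0.053 = $91.6981
Discount to today: PV = $91.6981 / (1 + 0.053)^3 = $91.6981 / 1.167576 = $78.54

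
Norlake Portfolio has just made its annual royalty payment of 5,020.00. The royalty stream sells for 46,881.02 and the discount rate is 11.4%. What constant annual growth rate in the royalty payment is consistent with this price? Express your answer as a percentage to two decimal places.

P = D₀(1+g)/(r−g) ⇒ P(r−g) = D₀(1+g) ⇒ g(P+D₀) = P·r − D₀
g = (P·r − D₀)/(P + D₀) = (46,881.02×0.114 − 5,020.00) / (46,881.02 + 5,020.00) = 0.006251

0.63%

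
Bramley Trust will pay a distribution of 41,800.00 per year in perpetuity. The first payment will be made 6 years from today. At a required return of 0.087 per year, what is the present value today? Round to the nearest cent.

Value at end of year 5: C / r = 41,800.00 / 0.087 = 480,459.7701
Discount to today: PV = 480,459.7701 / (1 + 0.087)^5 = 480,459.7701 / 1.517566 = 316,598.83

316598.83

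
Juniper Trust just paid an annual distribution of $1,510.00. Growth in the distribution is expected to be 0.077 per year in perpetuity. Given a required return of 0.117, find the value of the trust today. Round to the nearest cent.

$40656.75

D₁ = D₀ × (1 + g) = $1,510.00 × 1.077 = $1,626.2700
Growing perpetuity: P = D₁ / (r − g) = $1,626.2700 / (0.117 − 0.077) = $40,656.75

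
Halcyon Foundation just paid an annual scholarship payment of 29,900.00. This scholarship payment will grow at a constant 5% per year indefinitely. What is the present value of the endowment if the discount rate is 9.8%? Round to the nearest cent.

654062.50

D₁ = D₀ × (1 + g) = 29,900.00 × 1.05 = 31,395.0000
Growing perpetuity: P = D₁ / (r − g) = 31,395.0000 / (0.098 − 0.05) = 654,062.50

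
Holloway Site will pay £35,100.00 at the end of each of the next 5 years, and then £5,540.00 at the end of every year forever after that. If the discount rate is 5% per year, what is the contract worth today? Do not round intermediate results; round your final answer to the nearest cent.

£238779.33

PV of 5-year annuity: £35,100.00 × [1 − (1+0.05)^−5] / 0.05 = 151964.63114
Perpetuity value at year 5: £5,540.00 / 0.05 = 110800.00000
PV of perpetuity: 110800.00000 / (1+0.05)^5 = 86814.69924
Total PV = 151964.63114 + 86814.69924 = 238779.33038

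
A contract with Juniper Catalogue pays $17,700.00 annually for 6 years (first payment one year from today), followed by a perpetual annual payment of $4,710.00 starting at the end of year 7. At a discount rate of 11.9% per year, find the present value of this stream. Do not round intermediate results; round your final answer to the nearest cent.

PV of 6-year annuity: $17,700.00 × [1 − (1+0.119)^−6] / 0.119 = 72978.48056
Perpetuity value at year 6: $4,710.00 / 0.119 = 39579.83193
PV of perpetuity: 39579.83193 / (1+0.119)^6 = 20160.13456
Total PV = 72978.48056 + 20160.13456 = 93138.61513

$93138.62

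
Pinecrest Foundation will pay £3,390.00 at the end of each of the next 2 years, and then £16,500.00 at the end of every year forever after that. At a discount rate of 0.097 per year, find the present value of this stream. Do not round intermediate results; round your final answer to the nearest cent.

PV of 2-year annuity: £3,390.00 × [1 − (1+0.097)^−2] / 0.097 = 5907.24351
Perpetuity value at year 2: £16,500.00 / 0.097 = 170103.09278
PV of perpetuity: 170103.09278 / (1+0.097)^2 = 141351.02262
Total PV = 5907.24351 + 141351.02262 = 147258.26613

£147258.27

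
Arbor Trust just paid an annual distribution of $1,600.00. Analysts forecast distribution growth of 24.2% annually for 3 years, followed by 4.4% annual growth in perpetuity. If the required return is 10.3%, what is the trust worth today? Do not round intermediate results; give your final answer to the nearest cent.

$46535.60

D_1 = 1987.20000
D_2 = 2468.10240
D_3 = 3065.38318
Terminal value at year 3: TV = D_3×(1+g_2)/(r−g_2) = 3200.26004/0.059 = 54241.69561
P_0 = D_1/(1+r)^1 + D_2/(1+r)^2 + D_3/(1+r)^3 + TV/(1+r)^3
    = 1801.63191 + 2028.67347 + 2284.32679 + 40420.96894 = 46535.60111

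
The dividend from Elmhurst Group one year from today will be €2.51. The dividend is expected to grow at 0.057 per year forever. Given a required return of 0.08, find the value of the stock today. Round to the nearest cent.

€109.13

Growing perpetuity: P = D₁ / (r − g) = €2.5100 / (0.08 − 0.057) = €109.13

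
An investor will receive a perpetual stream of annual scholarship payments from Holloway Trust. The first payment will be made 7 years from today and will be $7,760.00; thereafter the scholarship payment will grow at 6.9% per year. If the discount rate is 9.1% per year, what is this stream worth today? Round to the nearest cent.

Value at end of year 6: C₁ / (r − g) = $7,760.00 / (0.091 − 0.069) = $352,727.2727
Discount to today: PV = $352,727.2727 / (1 + 0.091)^6 = $352,727.2727 / 1.686353 = $209,165.73

$209165.73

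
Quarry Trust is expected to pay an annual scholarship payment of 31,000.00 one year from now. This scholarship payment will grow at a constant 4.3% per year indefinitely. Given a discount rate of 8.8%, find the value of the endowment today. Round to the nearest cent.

Growing perpetuity: P = D₁ / (r − g) = 31,000.0000 / (0.088 − 0.043) = 688,888.89

688888.89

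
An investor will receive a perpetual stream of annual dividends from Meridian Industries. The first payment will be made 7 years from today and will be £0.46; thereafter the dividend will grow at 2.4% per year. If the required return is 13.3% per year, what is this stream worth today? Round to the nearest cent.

£2.00

Value at end of year 6: C₁ / (r − g) = £0.46 / (0.133 − 0.024) = £4.2202
Discount to today: PV = £4.2202 / (1 + 0.133)^6 = £4.2202 / 2.115336 = £2.00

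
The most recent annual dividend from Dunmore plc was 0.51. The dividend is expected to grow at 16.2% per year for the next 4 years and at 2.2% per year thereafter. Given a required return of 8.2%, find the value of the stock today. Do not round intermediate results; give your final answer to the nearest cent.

14.00

D_1 = 0.59262
D_2 = 0.68862
D_3 = 0.80018
D_4 = 0.92981
Terminal value at year 4: TV = D_4×(1+g_2)/(r−g_2) = 0.95027/0.06 = 15.83778
P_0 = D_1/(1+r)^1 + D_2/(1+r)^2 + D_3/(1+r)^3 + D_4/(1+r)^4 + TV/(1+r)^4
    = 0.54771 + 0.58820 + 0.63169 + 0.67840 + 11.55541 = 14.00141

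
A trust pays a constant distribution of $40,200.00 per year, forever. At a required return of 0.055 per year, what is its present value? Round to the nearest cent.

Level perpetuity: PV = C / r = $40,200.00 / 0.055 = $730,909.09

$730909.09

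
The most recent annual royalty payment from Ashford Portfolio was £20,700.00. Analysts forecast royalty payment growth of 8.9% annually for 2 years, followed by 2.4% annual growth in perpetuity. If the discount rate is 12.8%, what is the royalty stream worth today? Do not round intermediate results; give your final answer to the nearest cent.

D_1 = 22542.30000
D_2 = 24548.56470
Terminal value at year 2: TV = D_2×(1+g_2)/(r−g_2) = 25137.73025/0.104 = 241708.94474
P_0 = D_1/(1+r)^1 + D_2/(1+r)^2 + TV/(1+r)^2
    = 19984.30851 + 19293.36167 + 189965.40725 = 229243.07743

£229243.08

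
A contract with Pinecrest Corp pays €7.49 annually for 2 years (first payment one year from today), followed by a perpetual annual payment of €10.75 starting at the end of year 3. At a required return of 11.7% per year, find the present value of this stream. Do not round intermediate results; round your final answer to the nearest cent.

€86.35

PV of 2-year annuity: €7.49 × [1 − (1+0.117)^−2] / 0.117 = 12.70856
Perpetuity value at year 2: €10.75 / 0.117 = 91.88034
PV of perpetuity: 91.88034 / (1+0.117)^2 = 73.64042
Total PV = 12.70856 + 73.64042 = 86.34898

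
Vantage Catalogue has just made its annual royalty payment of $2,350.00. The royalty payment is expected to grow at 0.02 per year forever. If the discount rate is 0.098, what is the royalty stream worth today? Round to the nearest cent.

D₁ = D₀ × (1 + g) = $2,350.00 × 1.02 = $2,397.0000
Growing perpetuity: P = D₁ / (r − g) = $2,397.0000 / (0.098 − 0.02) = $30,730.77

$30730.77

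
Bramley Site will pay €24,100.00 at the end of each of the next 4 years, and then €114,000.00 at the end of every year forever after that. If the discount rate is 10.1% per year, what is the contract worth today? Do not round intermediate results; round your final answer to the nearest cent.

€844357.75

PV of 4-year annuity: €24,100.00 × [1 − (1+0.101)^−4] / 0.101 = 76228.68069
Perpetuity value at year 4: €114,000.00 / 0.101 = 1128712.87129
PV of perpetuity: 1128712.87129 / (1+0.101)^4 = 768129.07050
Total PV = 76228.68069 + 768129.07050 = 844357.75119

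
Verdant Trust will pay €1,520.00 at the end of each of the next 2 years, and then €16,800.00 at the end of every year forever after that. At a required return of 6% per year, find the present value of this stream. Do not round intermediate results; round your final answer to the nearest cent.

€251985.76

PV of 2-year annuity: €1,520.00 × [1 − (1+0.06)^−2] / 0.06 = 2786.75685
Perpetuity value at year 2: €16,800.00 / 0.06 = 280000.00000
PV of perpetuity: 280000.00000 / (1+0.06)^2 = 249199.00320
Total PV = 2786.75685 + 249199.00320 = 251985.76006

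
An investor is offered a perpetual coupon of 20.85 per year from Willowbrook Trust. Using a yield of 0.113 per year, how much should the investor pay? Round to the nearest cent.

Level perpetuity: PV = C / r = 20.85 / 0.113 = 184.51

184.51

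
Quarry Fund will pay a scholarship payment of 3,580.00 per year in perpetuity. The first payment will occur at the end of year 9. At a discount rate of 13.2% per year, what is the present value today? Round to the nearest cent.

Value at end of year 8: C / r = 3,580.00 / 0.132 = 27,121.2121
Discount to today: PV = 27,121.2121 / (1 + 0.132)^8 = 27,121.2121 / 2.696320 = 10,058.60

10058.60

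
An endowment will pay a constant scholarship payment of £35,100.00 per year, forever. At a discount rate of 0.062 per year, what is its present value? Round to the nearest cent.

£566129.03

Level perpetuity: PV = C / r = £35,100.00 / 0.062 = £566,129.03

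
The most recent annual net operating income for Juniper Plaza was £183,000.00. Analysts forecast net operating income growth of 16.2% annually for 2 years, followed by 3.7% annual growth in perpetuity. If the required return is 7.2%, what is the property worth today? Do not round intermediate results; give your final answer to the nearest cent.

£6784042.16

D_1 = 212646.00000
D_2 = 247094.65200
Terminal value at year 2: TV = D_2×(1+g_2)/(r−g_2) = 256237.15412/0.035 = 7321061.54640
P_0 = D_1/(1+r)^1 + D_2/(1+r)^2 + TV/(1+r)^2
    = 198363.80597 + 215017.48371 + 6370660.87450 = 6784042.16418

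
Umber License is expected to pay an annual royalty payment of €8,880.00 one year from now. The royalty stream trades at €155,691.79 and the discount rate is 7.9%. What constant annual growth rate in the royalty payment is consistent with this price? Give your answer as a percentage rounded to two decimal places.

P = D₁/(r−g) ⇒ g = r − D₁/P = 0.079 − €8,880.00/€155,691.79 = 0.021964

2.20%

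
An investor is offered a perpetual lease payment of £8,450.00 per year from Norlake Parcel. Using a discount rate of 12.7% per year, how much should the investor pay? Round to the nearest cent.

£66535.43

Level perpetuity: PV = C / r = £8,450.00 / 0.127 = £66,535.43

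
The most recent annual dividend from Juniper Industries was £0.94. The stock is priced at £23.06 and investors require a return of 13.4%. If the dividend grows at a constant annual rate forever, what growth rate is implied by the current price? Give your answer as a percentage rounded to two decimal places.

8.96%

P = D₀(1+g)/(r−g) ⇒ P(r−g) = D₀(1+g) ⇒ g(P+D₀) = P·r − D₀
g = (P·r − D₀)/(P + D₀) = (£23.06×0.134 − £0.94) / (£23.06 + £0.94) = 0.089585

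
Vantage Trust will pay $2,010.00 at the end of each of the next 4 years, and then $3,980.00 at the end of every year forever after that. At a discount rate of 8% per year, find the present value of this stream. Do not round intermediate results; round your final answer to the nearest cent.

$43225.11

PV of 4-year annuity: $2,010.00 × [1 − (1+0.08)^−4] / 0.08 = 6657.37495
Perpetuity value at year 4: $3,980.00 / 0.08 = 49750.00000
PV of perpetuity: 49750.00000 / (1+0.08)^4 = 36567.73518
Total PV = 6657.37495 + 36567.73518 = 43225.11013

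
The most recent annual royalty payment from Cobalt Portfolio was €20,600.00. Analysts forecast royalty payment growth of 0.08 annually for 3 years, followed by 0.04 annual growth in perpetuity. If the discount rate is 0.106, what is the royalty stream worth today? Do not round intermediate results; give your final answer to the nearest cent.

D_1 = 22248.00000
D_2 = 24027.84000
D_3 = 25950.06720
Terminal value at year 3: TV = D_3×(1+g_2)/(r−g_2) = 26988.06989/0.066 = 408910.14982
P_0 = D_1/(1+r)^1 + D_2/(1+r)^2 + D_3/(1+r)^3 + TV/(1+r)^3
    = 20115.73237 + 19642.84897 + 19181.08217 + 302247.35548 = 361187.01899

€361187.02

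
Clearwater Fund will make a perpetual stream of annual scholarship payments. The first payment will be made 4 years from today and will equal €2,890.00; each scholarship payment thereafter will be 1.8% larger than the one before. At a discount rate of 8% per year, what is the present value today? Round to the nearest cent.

Value at end of year 3: C₁ / (r − g) = €2,890.00 / (0.08 − 0.018) = €46,612.9032
Discount to today: PV = €46,612.9032 / (1 + 0.08)^3 = €46,612.9032 / 1.259712 = €37,002.83

€37002.83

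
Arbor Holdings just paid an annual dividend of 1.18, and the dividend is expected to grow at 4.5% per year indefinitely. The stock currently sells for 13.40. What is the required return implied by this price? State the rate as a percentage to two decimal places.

D₁ = 1.18 × 1.045 = 1.2331
P = D₁/(r − g) ⇒ r = D₁/P + g = 1.2331/13.40 + 0.045 = 0.092022 + 0.045 = 0.137022

13.70%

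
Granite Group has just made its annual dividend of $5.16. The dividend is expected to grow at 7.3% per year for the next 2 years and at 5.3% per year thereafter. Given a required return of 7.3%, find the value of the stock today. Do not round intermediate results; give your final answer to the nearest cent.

D_1 = 5.53668
D_2 = 5.94086
Terminal value at year 2: TV = D_2×(1+g_2)/(r−g_2) = 6.25572/0.02 = 312.78615
P_0 = D_1/(1+r)^1 + D_2/(1+r)^2 + TV/(1+r)^2
    = 5.16000 + 5.16000 + 271.67400 = 281.99400

$281.99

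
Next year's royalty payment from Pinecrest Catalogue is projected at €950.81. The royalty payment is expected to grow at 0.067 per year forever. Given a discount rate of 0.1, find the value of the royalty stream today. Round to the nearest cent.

Growing perpetuity: P = D₁ / (r − g) = €950.8100 / (0.1 − 0.067) = €28,812.42

€28812.42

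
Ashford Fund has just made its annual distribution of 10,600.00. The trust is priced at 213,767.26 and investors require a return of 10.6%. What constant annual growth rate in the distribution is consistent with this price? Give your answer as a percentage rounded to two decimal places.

P = D₀(1+g)/(r−g) ⇒ P(r−g) = D₀(1+g) ⇒ g(P+D₀) = P·r − D₀
g = (P·r − D₀)/(P + D₀) = (213,767.26×0.106 − 10,600.00) / (213,767.26 + 10,600.00) = 0.053748

5.37%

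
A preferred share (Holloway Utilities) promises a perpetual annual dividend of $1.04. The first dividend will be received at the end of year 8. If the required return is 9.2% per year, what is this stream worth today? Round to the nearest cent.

$6.11

Value at end of year 7: C / r = $1.04 / 0.092 = $11.3043
Discount to today: PV = $11.3043 / (1 + 0.092)^7 = $11.3043 / 1.851648 = $6.11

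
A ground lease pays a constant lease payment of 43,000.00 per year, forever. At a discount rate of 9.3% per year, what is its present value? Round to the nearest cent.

462365.59

Level perpetuity: PV = C / r = 43,000.00 / 0.093 = 462,365.59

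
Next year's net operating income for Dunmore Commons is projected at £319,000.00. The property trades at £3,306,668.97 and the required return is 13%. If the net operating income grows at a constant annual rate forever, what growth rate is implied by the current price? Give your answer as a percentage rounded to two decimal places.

3.35%

P = D₁/(r−g) ⇒ g = r − D₁/P = 0.13 − £319,000.00/£3,306,668.97 = 0.033528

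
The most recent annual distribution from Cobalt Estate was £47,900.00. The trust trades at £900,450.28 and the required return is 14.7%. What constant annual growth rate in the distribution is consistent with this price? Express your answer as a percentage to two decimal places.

P = D₀(1+g)/(r−g) ⇒ P(r−g) = D₀(1+g) ⇒ g(P+D₀) = P·r − D₀
g = (P·r − D₀)/(P + D₀) = (£900,450.28×0.147 − £47,900.00) / (£900,450.28 + £47,900.00) = 0.089066

8.91%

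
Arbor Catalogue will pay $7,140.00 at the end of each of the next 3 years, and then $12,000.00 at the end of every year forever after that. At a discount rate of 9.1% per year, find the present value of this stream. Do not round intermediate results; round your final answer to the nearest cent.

$119587.93

PV of 3-year annuity: $7,140.00 × [1 − (1+0.091)^−3] / 0.091 = 18041.28154
Perpetuity value at year 3: $12,000.00 / 0.091 = 131868.13187
PV of perpetuity: 131868.13187 / (1+0.091)^3 = 101546.65029
Total PV = 18041.28154 + 101546.65029 = 119587.93183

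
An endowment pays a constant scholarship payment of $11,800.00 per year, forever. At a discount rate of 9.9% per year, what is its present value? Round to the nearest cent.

Level perpetuity: PV = C / r = $11,800.00 / 0.099 = $119,191.92

$119191.92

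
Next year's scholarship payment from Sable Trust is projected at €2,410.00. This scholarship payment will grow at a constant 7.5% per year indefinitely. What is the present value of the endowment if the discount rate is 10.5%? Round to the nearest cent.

€80333.33

Growing perpetuity: P = D₁ / (r − g) = €2,410.0000 / (0.105 − 0.075) = €80,333.33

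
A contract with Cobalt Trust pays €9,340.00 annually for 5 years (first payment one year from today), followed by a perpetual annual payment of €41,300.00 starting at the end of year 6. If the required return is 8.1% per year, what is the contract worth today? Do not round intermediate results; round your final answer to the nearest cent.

PV of 5-year annuity: €9,340.00 × [1 − (1+0.081)^−5] / 0.081 = 37193.83075
Perpetuity value at year 5: €41,300.00 / 0.081 = 509876.54321
PV of perpetuity: 509876.54321 / (1+0.081)^5 = 345411.31731
Total PV = 37193.83075 + 345411.31731 = 382605.14806

€382605.15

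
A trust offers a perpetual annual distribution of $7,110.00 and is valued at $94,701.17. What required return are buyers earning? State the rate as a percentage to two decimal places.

P = C/r ⇒ r = C/P = $7,110.00/$94,701.17 = 0.075078

7.51%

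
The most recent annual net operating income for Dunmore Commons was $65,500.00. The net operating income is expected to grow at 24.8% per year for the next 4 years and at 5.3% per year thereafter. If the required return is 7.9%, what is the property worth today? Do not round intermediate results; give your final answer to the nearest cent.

D_1 = 81744.00000
D_2 = 102016.51200
D_3 = 127316.60698
D_4 = 158891.12551
Terminal value at year 4: TV = D_4×(1+g_2)/(r−g_2) = 167312.35516/0.026 = 6435090.58299
P_0 = D_1/(1+r)^1 + D_2/(1+r)^2 + D_3/(1+r)^3 + D_4/(1+r)^4 + TV/(1+r)^4
    = 75759.03614 + 87624.90928 + 101349.29266 + 117223.27825 + 4747542.76924 = 5129499.28557

$5129499.29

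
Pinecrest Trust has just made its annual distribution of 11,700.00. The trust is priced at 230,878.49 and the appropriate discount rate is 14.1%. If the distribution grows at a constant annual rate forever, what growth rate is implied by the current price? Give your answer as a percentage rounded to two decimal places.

8.60%

P = D₀(1+g)/(r−g) ⇒ P(r−g) = D₀(1+g) ⇒ g(P+D₀) = P·r − D₀
g = (P·r − D₀)/(P + D₀) = (230,878.49×0.141 − 11,700.00) / (230,878.49 + 11,700.00) = 0.085968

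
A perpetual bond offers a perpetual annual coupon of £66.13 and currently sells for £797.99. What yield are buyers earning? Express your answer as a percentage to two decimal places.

P = C/r ⇒ r = C/P = £66.13/£797.99 = 0.082871

8.29%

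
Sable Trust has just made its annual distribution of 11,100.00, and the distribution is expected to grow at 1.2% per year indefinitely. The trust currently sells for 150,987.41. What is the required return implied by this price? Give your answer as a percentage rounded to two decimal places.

8.64%

D₁ = 11,100.00 × 1.012 = 11,233.2000
P = D₁/(r − g) ⇒ r = D₁/P + g = 11,233.2000/150,987.41 + 0.012 = 0.074398 + 0.012 = 0.086398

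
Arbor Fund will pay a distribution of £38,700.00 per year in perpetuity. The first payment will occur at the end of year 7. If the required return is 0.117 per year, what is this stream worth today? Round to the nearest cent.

Value at end of year 6: C / r = £38,700.00 / 0.117 = £330,769.2308
Discount to today: PV = £330,769.2308 / (1 + 0.117)^6 = £330,769.2308 / 1.942312 = £170,296.63

£170296.63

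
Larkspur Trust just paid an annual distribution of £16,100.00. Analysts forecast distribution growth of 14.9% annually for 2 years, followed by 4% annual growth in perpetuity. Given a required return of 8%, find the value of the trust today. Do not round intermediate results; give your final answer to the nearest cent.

D_1 = 18498.90000
D_2 = 21255.23610
Terminal value at year 2: TV = D_2×(1+g_2)/(r−g_2) = 22105.44554/0.04 = 552636.13860
P_0 = D_1/(1+r)^1 + D_2/(1+r)^2 + TV/(1+r)^2
    = 17128.61111 + 18222.93904 + 473796.41512 = 509147.96528

£509147.97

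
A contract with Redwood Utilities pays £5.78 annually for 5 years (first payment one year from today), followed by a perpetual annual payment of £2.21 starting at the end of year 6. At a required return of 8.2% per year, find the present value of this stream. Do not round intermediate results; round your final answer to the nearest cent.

£41.13

PV of 5-year annuity: £5.78 × [1 − (1+0.082)^−5] / 0.082 = 22.95672
Perpetuity value at year 5: £2.21 / 0.082 = 26.95122
PV of perpetuity: 26.95122 / (1+0.082)^5 = 18.17365
Total PV = 22.95672 + 18.17365 = 41.13037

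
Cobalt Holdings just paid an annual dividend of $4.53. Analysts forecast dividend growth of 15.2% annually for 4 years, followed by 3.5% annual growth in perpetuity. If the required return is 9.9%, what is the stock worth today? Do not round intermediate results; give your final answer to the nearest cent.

D_1 = 5.21856
D_2 = 6.01178
D_3 = 6.92557
D_4 = 7.97826
Terminal value at year 4: TV = D_4×(1+g_2)/(r−g_2) = 8.25750/0.064 = 129.02340
P_0 = D_1/(1+r)^1 + D_2/(1+r)^2 + D_3/(1+r)^3 + D_4/(1+r)^4 + TV/(1+r)^4
    = 4.74846 + 4.97746 + 5.21750 + 5.46912 + 88.44590 = 108.85845

$108.86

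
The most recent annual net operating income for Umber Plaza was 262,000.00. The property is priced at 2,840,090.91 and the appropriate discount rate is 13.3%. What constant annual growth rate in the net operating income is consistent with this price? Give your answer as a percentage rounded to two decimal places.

P = D₀(1+g)/(r−g) ⇒ P(r−g) = D₀(1+g) ⇒ g(P+D₀) = P·r − D₀
g = (P·r − D₀)/(P + D₀) = (2,840,090.91×0.133 − 262,000.00) / (2,840,090.91 + 262,000.00) = 0.037308

3.73%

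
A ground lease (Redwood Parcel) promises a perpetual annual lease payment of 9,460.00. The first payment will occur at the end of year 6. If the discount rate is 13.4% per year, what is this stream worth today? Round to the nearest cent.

37646.19

Value at end of year 5: C / r = 9,460.00 / 0.134 = 70,597.0149
Discount to today: PV = 70,597.0149 / (1 + 0.134)^5 = 70,597.0149 / 1.875276 = 37,646.19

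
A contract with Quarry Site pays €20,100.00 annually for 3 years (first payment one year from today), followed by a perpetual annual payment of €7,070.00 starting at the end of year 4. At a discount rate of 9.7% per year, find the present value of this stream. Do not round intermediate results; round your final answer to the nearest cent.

€105462.19

PV of 3-year annuity: €20,100.00 × [1 − (1+0.097)^−3] / 0.097 = 50250.91076
Perpetuity value at year 3: €7,070.00 / 0.097 = 72886.59794
PV of perpetuity: 72886.59794 / (1+0.097)^3 = 55211.27759
Total PV = 50250.91076 + 55211.27759 = 105462.18835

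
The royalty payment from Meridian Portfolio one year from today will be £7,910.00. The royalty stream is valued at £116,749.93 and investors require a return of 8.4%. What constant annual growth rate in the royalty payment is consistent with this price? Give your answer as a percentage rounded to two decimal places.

P = D₁/(r−g) ⇒ g = r − D₁/P = 0.084 − £7,910.00/£116,749.93 = 0.016248

1.62%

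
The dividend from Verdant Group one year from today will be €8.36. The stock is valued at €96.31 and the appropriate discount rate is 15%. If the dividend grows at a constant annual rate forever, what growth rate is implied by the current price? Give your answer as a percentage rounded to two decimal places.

6.32%

P = D₁/(r−g) ⇒ g = r − D₁/P = 0.15 − €8.36/€96.31 = 0.063197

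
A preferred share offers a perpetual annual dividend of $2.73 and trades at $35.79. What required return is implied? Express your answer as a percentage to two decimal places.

P = C/r ⇒ r = C/P = $2.73/$35.79 = 0.076278

7.63%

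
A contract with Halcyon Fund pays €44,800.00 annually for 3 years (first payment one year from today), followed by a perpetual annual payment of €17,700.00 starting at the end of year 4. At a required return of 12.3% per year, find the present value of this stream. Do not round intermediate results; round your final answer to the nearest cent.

PV of 3-year annuity: €44,800.00 × [1 − (1+0.123)^−3] / 0.123 = 107049.74936
Perpetuity value at year 3: €17,700.00 / 0.123 = 143902.43902
PV of perpetuity: 143902.43902 / (1+0.123)^3 = 101608.23001
Total PV = 107049.74936 + 101608.23001 = 208657.97938

€208657.98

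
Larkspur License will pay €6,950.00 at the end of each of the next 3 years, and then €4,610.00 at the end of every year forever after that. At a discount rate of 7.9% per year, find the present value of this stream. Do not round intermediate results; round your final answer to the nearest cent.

PV of 3-year annuity: €6,950.00 × [1 − (1+0.079)^−3] / 0.079 = 17943.19150
Perpetuity value at year 3: €4,610.00 / 0.079 = 58354.43038
PV of perpetuity: 58354.43038 / (1+0.079)^3 = 46452.54365
Total PV = 17943.19150 + 46452.54365 = 64395.73514

€64395.74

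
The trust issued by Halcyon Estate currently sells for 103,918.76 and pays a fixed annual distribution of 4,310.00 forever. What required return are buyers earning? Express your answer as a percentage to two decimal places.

P = C/r ⇒ r = C/P = 4,310.00/103,918.76 = 0.041475

4.15%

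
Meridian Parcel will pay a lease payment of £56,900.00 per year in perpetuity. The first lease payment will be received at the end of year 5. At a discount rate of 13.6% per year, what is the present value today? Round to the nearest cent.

Value at end of year 4: C / r = £56,900.00 / 0.136 = £418,382.3529
Discount to today: PV = £418,382.3529 / (1 + 0.136)^4 = £418,382.3529 / 1.665380 = £251,223.37

£251223.37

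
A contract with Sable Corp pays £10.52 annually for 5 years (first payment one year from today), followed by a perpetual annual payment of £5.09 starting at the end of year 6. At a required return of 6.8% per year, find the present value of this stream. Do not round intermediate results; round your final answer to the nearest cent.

PV of 5-year annuity: £10.52 × [1 − (1+0.068)^−5] / 0.068 = 43.36605
Perpetuity value at year 5: £5.09 / 0.068 = 74.85294
PV of perpetuity: 74.85294 / (1+0.068)^5 = 53.87070
Total PV = 43.36605 + 53.87070 = 97.23675

£97.24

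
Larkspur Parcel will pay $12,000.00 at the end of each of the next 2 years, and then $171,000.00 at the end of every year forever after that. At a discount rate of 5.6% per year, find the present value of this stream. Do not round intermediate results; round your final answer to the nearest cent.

$2760419.74

PV of 2-year annuity: $12,000.00 × [1 − (1+0.056)^−2] / 0.056 = 22124.65565
Perpetuity value at year 2: $171,000.00 / 0.056 = 3053571.42857
PV of perpetuity: 3053571.42857 / (1+0.056)^2 = 2738295.08560
Total PV = 22124.65565 + 2738295.08560 = 2760419.74124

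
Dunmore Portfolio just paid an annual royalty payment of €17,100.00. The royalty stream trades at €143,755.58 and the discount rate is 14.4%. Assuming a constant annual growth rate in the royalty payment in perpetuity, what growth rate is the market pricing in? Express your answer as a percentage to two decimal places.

2.24%

P = D₀(1+g)/(r−g) ⇒ P(r−g) = D₀(1+g) ⇒ g(P+D₀) = P·r − D₀
g = (P·r − D₀)/(P + D₀) = (€143,755.58×0.144 − €17,100.00) / (€143,755.58 + €17,100.00) = 0.022385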